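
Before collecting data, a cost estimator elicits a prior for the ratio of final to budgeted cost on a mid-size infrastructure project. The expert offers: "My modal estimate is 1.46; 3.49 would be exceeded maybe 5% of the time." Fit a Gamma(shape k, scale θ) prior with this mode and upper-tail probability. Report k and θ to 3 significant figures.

Gamma(k,θ) with k>1 has mode (k−1)θ, so θ = 1.46/(k−1).
Need P(X < 3.49) = 0.95 with θ tied to k this way. Start at k = 2, θ = 1.46: P(X<3.49) ≈ 0.689.
Too low — raise k to concentrate. Iterating converges to k ≈ 4.59.
Then θ = 1.46/(4.59−1) ≈ 0.406.

k ≈ 4.59, θ ≈ 0.406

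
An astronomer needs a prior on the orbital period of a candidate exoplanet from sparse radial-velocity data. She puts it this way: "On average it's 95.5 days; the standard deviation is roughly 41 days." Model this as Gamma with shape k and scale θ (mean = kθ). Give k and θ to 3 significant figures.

k ≈ 5.43, θ ≈ 17.6

For Gamma(k, scale θ): mean = kθ, variance = kθ², so CV = 1/√k.
CV = SD/mean = 41/95.5 = 0.4293, hence k = 1/CV² = 5.43.
Then θ = mean/k = 95.5/5.43 = 17.6.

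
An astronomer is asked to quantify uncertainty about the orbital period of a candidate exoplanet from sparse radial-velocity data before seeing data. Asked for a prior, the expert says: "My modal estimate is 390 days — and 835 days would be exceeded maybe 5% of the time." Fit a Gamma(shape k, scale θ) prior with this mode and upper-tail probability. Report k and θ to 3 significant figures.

Gamma(k,θ) with k>1 has mode (k−1)θ, so θ = 390/(k−1).
Need P(X < 835) = 0.95 with θ tied to k this way. Start at k = 2, θ = 390: P(X<835) ≈ 0.631.
Too low — raise k to concentrate. Iterating converges to k ≈ 5.76.
Then θ = 390/(5.76−1) ≈ 82.

k ≈ 5.76, θ ≈ 82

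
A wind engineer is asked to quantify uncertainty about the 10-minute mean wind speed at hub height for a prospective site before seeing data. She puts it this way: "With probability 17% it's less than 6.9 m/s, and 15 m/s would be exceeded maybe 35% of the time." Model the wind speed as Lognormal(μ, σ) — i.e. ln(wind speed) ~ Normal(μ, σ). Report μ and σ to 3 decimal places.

If T ~ Lognormal(μ,σ) then ln T ~ Normal(μ,σ), so the p-quantile of ln T is μ + z_p·σ.
ln(6.9) = 1.932 and ln(15) = 2.708; z_{0.17} = -0.9542, z_{0.65} = 0.3853.
σ = (2.708 − 1.932)/(0.3853 − (-0.9542)) = 0.580.
μ = 1.932 − (-0.9542)·0.580 = 2.485.

μ ≈ 2.485, σ ≈ 0.580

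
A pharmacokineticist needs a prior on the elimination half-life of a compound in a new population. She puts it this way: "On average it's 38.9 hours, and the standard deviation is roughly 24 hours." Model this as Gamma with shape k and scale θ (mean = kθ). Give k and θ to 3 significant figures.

For Gamma(k, scale θ): mean = kθ, variance = kθ², so CV = 1/√k.
CV = SD/mean = 24/38.9 = 0.617, hence k = 1/CV² = 2.63.
Then θ = mean/k = 38.9/2.63 = 14.8.

k ≈ 2.63, θ ≈ 14.8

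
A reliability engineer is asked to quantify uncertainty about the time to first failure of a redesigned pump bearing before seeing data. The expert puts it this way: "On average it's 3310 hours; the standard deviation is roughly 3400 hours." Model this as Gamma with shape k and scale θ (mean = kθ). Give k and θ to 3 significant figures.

For Gamma(k, scale θ): mean = kθ, variance = kθ², so CV = 1/√k.
CV = SD/mean = 3400/3310 = 1.027, hence k = 1/CV² = 0.948.
Then θ = mean/k = 3310/0.948 = 3490.

k ≈ 0.948, θ ≈ 3490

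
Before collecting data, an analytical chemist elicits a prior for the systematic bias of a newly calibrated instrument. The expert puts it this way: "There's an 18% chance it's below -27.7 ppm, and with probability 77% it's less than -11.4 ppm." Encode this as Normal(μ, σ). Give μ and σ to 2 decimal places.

For Normal(μ,σ), the p-quantile is μ + z_p·σ. Here z_{0.18} = -0.9154, z_{0.77} = 0.7388.
So -27.7 = μ − 0.9154σ and -11.4 = μ + 0.7388σ.
Subtracting: σ = (-11.4 − -27.7)/(0.7388 − (-0.9154)) = 9.85.
Then μ = -27.7 − (-0.9154)·9.85 = -18.68.

μ = -18.68, σ = 9.85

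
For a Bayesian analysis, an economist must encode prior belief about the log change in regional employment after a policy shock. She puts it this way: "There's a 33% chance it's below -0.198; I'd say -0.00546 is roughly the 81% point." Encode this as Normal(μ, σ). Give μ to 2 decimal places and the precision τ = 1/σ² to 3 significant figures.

μ = -0.13, τ = 46.8

The p-quantile of Normal(μ,σ) is μ + z_p·σ, with z_{0.33} = -0.4399 and z_{0.81} = 0.8779.
Eliminate σ: μ = (z₂·x₁ − z₁·x₂)/(z₂ − z₁) = (0.8779·-0.198 − (-0.4399)·-0.00546)/1.318 = -0.13.
Then σ = (x₂ − x₁)/(z₂ − z₁) = (-0.00546 − -0.198)/1.318 = 0.15.
Precision τ = 1/σ² = 1/0.1461² = 46.8.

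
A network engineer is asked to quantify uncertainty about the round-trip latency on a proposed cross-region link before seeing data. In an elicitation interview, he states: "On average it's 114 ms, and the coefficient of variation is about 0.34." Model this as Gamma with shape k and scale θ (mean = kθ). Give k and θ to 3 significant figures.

k ≈ 8.65, θ ≈ 13.2

For Gamma(k, scale θ): mean = kθ, variance = kθ², so CV = 1/√k.
CV = 0.34, hence k = 1/CV² = 8.65.
Then θ = mean/k = 114/8.65 = 13.2.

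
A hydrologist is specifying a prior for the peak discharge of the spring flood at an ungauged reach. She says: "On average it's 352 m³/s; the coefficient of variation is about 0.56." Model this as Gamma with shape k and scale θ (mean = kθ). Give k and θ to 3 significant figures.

k ≈ 3.19, θ ≈ 110

For Gamma(k, scale θ): mean = kθ, variance = kθ², so CV = 1/√k.
CV = 0.56, hence k = 1/CV² = 3.19.
Then θ = mean/k = 352/3.19 = 110.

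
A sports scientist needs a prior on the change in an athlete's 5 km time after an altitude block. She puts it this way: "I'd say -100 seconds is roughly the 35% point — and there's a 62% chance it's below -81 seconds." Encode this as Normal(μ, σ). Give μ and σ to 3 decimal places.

The p-quantile of Normal(μ,σ) is μ + z_p·σ, with z_{0.35} = -0.3853 and z_{0.62} = 0.3055.
Eliminate σ: μ = (z₂·x₁ − z₁·x₂)/(z₂ − z₁) = (0.3055·-100 − (-0.3853)·-81)/0.6908 = -89.402.
Then σ = (x₂ − x₁)/(z₂ − z₁) = (-81 − -100)/0.6908 = 27.504.

μ = -89.402, σ = 27.504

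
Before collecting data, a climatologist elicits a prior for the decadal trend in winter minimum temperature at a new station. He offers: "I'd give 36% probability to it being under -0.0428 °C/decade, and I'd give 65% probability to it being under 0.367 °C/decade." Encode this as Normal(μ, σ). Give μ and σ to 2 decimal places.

The p-quantile of Normal(μ,σ) is μ + z_p·σ, with z_{0.36} = -0.3585 and z_{0.65} = 0.3853.
Eliminate σ: μ = (z₂·x₁ − z₁·x₂)/(z₂ − z₁) = (0.3853·-0.0428 − (-0.3585)·0.367)/0.7438 = 0.15.
Then σ = (x₂ − x₁)/(z₂ − z₁) = (0.367 − -0.0428)/0.7438 = 0.55.

μ = 0.15, σ = 0.55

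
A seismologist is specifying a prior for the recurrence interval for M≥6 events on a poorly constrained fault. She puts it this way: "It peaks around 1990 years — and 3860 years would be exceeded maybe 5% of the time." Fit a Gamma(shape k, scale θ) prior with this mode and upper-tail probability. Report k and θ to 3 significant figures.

Gamma(k,θ) with k>1 has mode (k−1)θ, so θ = 1990/(k−1).
Need P(X < 3860) = 0.95 with θ tied to k this way. Start at k = 2, θ = 1990: P(X<3860) ≈ 0.577.
Too low — raise k to concentrate. Iterating converges to k ≈ 7.33.
Then θ = 1990/(7.33−1) ≈ 315.

k ≈ 7.33, θ ≈ 315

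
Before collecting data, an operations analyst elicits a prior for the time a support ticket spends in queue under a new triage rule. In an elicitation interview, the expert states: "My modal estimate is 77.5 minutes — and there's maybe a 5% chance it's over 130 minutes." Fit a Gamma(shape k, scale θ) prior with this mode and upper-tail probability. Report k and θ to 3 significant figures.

Gamma(k,θ) with k>1 has mode (k−1)θ, so θ = 77.5/(k−1).
Need P(X < 130) = 0.95 with θ tied to k this way. Start at k = 2, θ = 77.5: P(X<130) ≈ 0.500.
Too low — raise k to concentrate. Iterating converges to k ≈ 11.4.
Then θ = 77.5/(11.4−1) ≈ 7.42.

k ≈ 11.4, θ ≈ 7.42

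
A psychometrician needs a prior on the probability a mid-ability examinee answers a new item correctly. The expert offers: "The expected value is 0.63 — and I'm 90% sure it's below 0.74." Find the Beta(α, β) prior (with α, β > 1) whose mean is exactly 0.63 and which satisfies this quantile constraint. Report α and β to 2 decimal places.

With mean 0.63 fixed, write α = 0.63s, β = 0.37s where s = α+β.
Need P(θ < 0.74) = 0.9 under Beta(0.63s, 0.37s). Normal approximation: (q−m)/√(m(1−m)/s) ≈ z_{0.9} = 1.28, so s ≈ 0.63·0.37·(1.28)²/(0.74−0.63)² = 31.6.
At s = 31.6: P(θ<0.74) ≈ 0.906. Adjusting to match 0.9 gives s ≈ 30.13.
So α = 0.63·30.13 ≈ 18.98, β = 0.37·30.13 ≈ 11.15.

α ≈ 18.98, β ≈ 11.15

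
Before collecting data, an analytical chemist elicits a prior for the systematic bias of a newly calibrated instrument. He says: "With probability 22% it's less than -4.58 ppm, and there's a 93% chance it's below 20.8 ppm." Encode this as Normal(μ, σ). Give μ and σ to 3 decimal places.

For Normal(μ,σ), the p-quantile is μ + z_p·σ. Here z_{0.22} = -0.7722, z_{0.93} = 1.476.
So -4.58 = μ − 0.7722σ and 20.8 = μ + 1.476σ.
Subtracting: σ = (20.8 − -4.58)/(1.476 − (-0.7722)) = 11.290.
Then μ = -4.58 − (-0.7722)·11.290 = 4.138.

μ = 4.138, σ = 11.290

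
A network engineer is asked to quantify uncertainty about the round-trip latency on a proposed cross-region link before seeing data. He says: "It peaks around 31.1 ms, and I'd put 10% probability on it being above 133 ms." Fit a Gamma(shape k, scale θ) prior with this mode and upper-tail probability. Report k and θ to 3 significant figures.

k ≈ 1.86, θ ≈ 36.1

Gamma(k,θ) with k>1 has mode (k−1)θ, so θ = 31.1/(k−1).
Need P(X < 133) = 0.9 with θ tied to k this way. Start at k = 2, θ = 31.1: P(X<133) ≈ 0.927.
Too high — lower k to spread out. Iterating converges to k ≈ 1.86.
Then θ = 31.1/(1.86−1) ≈ 36.1.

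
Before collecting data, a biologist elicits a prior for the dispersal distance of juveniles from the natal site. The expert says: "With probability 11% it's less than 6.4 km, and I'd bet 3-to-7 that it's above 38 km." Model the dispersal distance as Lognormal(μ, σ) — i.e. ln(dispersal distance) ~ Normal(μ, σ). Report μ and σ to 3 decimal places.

If T ~ Lognormal(μ,σ) then ln T ~ Normal(μ,σ), so the p-quantile of ln T is μ + z_p·σ.
ln(6.4) = 1.856 and ln(38) = 3.638; z_{0.11} = -1.227, z_{0.7} = 0.5244.
σ = (3.638 − 1.856)/(0.5244 − (-1.227)) = 1.017.
μ = 1.856 − (-1.227)·1.017 = 3.104.

μ ≈ 3.104, σ ≈ 1.017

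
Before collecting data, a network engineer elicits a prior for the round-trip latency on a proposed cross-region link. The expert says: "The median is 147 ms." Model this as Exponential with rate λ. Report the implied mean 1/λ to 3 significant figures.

Exponential median = ln 2 / λ, so λ = ln 2 / 147.0 = 0.00472.
Mean = 1/λ = 212 ms.

mean ≈ 212 ms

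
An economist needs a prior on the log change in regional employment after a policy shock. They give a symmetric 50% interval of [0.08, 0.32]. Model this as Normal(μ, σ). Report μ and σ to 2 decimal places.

μ = 0.20, σ = 0.18

A symmetric 50% interval runs μ ± z·σ with z = 0.6745.
Half-width = 0.12, so σ = 0.12/0.6745 = 0.18.
μ is the interval midpoint, 0.20.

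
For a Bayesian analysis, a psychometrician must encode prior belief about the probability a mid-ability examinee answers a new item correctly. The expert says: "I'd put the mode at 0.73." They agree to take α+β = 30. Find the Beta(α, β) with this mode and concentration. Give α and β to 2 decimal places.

α = 21.44, β = 8.56

For α,β > 1 the Beta mode is (α−1)/(α+β−2). With α+β = 30, the mode is (α−1)/28.
Set (α−1)/28 = 0.73 → α = 1 + 0.73·28 = 21.44.
β = 30 − α = 8.56.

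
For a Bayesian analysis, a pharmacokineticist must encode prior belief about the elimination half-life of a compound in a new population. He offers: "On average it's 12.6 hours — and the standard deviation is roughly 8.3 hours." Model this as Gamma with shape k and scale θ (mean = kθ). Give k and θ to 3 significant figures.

For Gamma(k, scale θ): mean = kθ, variance = kθ², so CV = 1/√k.
CV = SD/mean = 8.3/12.6 = 0.6587, hence k = 1/CV² = 2.3.
Then θ = mean/k = 12.6/2.3 = 5.47.

k ≈ 2.3, θ ≈ 5.47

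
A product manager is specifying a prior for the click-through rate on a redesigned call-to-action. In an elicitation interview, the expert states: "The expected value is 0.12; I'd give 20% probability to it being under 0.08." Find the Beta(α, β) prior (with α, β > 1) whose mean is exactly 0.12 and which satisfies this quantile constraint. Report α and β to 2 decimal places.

α ≈ 5.82, β ≈ 42.68

With mean 0.12 fixed, write α = 0.12s, β = 0.88s where s = α+β.
Need P(θ < 0.08) = 0.2 under Beta(0.12s, 0.88s). Normal approximation: (q−m)/√(m(1−m)/s) ≈ z_{0.2} = -0.842, so s ≈ 0.12·0.88·(-0.842)²/(0.08−0.12)² = 46.7.
At s = 46.7: P(θ<0.08) ≈ 0.206. Adjusting to match 0.2 gives s ≈ 48.50.
So α = 0.12·48.50 ≈ 5.82, β = 0.88·48.50 ≈ 42.68.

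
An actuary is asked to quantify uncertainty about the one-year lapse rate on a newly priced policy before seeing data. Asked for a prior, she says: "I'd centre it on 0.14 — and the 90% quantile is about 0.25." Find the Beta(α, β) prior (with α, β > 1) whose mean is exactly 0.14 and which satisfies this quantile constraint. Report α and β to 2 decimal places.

With mean 0.14 fixed, write α = 0.14s, β = 0.86s where s = α+β.
Need P(θ < 0.25) = 0.9 under Beta(0.14s, 0.86s). Normal approximation: (q−m)/√(m(1−m)/s) ≈ z_{0.9} = 1.28, so s ≈ 0.14·0.86·(1.28)²/(0.25−0.14)² = 16.3.
At s = 16.3: P(θ<0.25) ≈ 0.893. Adjusting to match 0.9 gives s ≈ 17.76.
So α = 0.14·17.76 ≈ 2.49, β = 0.86·17.76 ≈ 15.27.

α ≈ 2.49, β ≈ 15.27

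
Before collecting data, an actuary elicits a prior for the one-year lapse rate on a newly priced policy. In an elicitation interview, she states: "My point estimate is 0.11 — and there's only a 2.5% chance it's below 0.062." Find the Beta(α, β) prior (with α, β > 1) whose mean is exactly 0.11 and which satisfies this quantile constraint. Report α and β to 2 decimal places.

With mean 0.11 fixed, write α = 0.11s, β = 0.89s where s = α+β.
Need P(θ < 0.062) = 0.025 under Beta(0.11s, 0.89s). Normal approximation: (q−m)/√(m(1−m)/s) ≈ z_{0.025} = -1.96, so s ≈ 0.11·0.89·(-1.96)²/(0.062−0.11)² = 163.2.
At s = 163.2: P(θ<0.062) ≈ 0.013. Adjusting to match 0.025 gives s ≈ 127.54.
So α = 0.11·127.54 ≈ 14.03, β = 0.89·127.54 ≈ 113.51.

α ≈ 14.03, β ≈ 113.51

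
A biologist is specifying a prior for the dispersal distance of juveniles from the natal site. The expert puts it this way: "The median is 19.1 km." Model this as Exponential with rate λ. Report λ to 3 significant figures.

λ ≈ 0.0363

Exponential median = ln 2 / λ, so λ = ln 2 / 19.1 = 0.0363.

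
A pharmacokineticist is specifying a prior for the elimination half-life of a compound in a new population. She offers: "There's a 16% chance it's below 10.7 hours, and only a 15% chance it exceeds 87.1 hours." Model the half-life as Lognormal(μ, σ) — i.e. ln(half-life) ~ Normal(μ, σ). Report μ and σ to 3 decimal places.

μ ≈ 3.397, σ ≈ 1.032

If T ~ Lognormal(μ,σ) then ln T ~ Normal(μ,σ), so the p-quantile of ln T is μ + z_p·σ.
ln(10.7) = 2.37 and ln(87.1) = 4.467; z_{0.16} = -0.9945, z_{0.85} = 1.036.
σ = (4.467 − 2.37)/(1.036 − (-0.9945)) = 1.032.
μ = 2.37 − (-0.9945)·1.032 = 3.397.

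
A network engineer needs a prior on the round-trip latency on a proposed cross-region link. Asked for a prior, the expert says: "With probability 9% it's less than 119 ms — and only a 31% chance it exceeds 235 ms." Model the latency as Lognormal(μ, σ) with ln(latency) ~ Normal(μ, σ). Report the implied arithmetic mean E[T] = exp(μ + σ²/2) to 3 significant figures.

E[T] ≈ 209 ms

If T ~ Lognormal(μ,σ) then ln T ~ Normal(μ,σ), so the p-quantile of ln T is μ + z_p·σ.
ln(119) = 4.779 and ln(235) = 5.46; z_{0.09} = -1.341, z_{0.69} = 0.4959.
σ = (5.46 − 4.779)/(0.4959 − (-1.341)) = 0.370.
μ = 4.779 − (-1.341)·0.370 = 5.276.
E[T] = exp(μ + σ²/2) = exp(5.276 + 0.0686) = 209 ms.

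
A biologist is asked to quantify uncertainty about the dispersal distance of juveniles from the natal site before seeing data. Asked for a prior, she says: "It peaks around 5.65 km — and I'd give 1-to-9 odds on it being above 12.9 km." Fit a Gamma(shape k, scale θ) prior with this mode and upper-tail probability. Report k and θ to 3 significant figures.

Gamma(k,θ) with k>1 has mode (k−1)θ, so θ = 5.65/(k−1).
Need P(X < 12.9) = 0.9 with θ tied to k this way. Start at k = 2, θ = 5.65: P(X<12.9) ≈ 0.665.
Too low — raise k to concentrate. Iterating converges to k ≈ 3.82.
Then θ = 5.65/(3.82−1) ≈ 2.

k ≈ 3.82, θ ≈ 2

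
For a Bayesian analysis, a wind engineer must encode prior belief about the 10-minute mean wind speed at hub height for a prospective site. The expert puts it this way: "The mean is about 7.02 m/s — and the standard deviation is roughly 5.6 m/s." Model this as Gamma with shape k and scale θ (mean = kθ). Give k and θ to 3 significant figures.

k ≈ 1.57, θ ≈ 4.47

For Gamma(k, scale θ): mean = kθ, variance = kθ², so CV = 1/√k.
CV = SD/mean = 5.6/7.02 = 0.7977, hence k = 1/CV² = 1.57.
Then θ = mean/k = 7.02/1.57 = 4.47.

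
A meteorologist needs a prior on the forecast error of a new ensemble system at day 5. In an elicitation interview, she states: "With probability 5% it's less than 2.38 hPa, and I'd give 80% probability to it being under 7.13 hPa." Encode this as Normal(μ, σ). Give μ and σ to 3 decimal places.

μ = 5.522, σ = 1.910

The p-quantile of Normal(μ,σ) is μ + z_p·σ, with z_{0.05} = -1.645 and z_{0.8} = 0.8416.
Eliminate σ: μ = (z₂·x₁ − z₁·x₂)/(z₂ − z₁) = (0.8416·2.38 − (-1.645)·7.13)/2.486 = 5.522.
Then σ = (x₂ − x₁)/(z₂ − z₁) = (7.13 − 2.38)/2.486 = 1.910.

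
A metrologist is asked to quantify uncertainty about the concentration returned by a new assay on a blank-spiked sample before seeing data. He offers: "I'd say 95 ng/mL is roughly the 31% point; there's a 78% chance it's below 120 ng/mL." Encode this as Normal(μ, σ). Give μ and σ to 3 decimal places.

For Normal(μ,σ), the p-quantile is μ + z_p·σ. Here z_{0.31} = -0.4959, z_{0.78} = 0.7722.
So 95 = μ − 0.4959σ and 120 = μ + 0.7722σ.
Subtracting: σ = (120 − 95)/(0.7722 − (-0.4959)) = 19.715.
Then μ = 95 − (-0.4959)·19.715 = 104.776.

μ = 104.776, σ = 19.715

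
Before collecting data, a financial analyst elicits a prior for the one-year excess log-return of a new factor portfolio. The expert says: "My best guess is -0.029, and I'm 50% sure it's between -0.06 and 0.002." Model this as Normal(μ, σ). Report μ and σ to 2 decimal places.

A symmetric 50% interval runs μ ± z·σ with z = 0.6745.
Half-width = 0.031, so σ = 0.031/0.6745 = 0.05.
μ is the stated best guess, -0.03.

μ = -0.03, σ = 0.05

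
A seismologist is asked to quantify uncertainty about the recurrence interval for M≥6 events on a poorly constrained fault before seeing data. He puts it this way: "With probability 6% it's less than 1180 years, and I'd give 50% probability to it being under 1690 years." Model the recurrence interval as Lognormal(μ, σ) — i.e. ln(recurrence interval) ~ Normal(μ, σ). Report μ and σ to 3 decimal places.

If T ~ Lognormal(μ,σ) then ln T ~ Normal(μ,σ), so the p-quantile of ln T is μ + z_p·σ.
ln(1180) = 7.073 and ln(1690) = 7.432; z_{0.06} = -1.555, z_{0.5} = 0.
σ = (7.432 − 7.073)/(0 − (-1.555)) = 0.231.
μ = 7.073 − (-1.555)·0.231 = 7.432.

μ ≈ 7.432, σ ≈ 0.231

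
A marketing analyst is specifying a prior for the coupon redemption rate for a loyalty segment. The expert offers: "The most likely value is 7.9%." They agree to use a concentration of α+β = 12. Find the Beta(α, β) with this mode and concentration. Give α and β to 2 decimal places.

For α,β > 1 the Beta mode is (α−1)/(α+β−2). With α+β = 12, the mode is (α−1)/10.
Set (α−1)/10 = 0.079 → α = 1 + 0.079·10 = 1.79.
β = 12 − α = 10.21.

α = 1.79, β = 10.21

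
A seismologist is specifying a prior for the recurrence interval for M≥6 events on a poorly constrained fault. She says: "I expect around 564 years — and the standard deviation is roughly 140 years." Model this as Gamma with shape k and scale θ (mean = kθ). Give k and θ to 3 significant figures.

k ≈ 16.2, θ ≈ 34.8

For Gamma(k, scale θ): mean = kθ, variance = kθ², so CV = 1/√k.
CV = SD/mean = 140/564 = 0.2482, hence k = 1/CV² = 16.2.
Then θ = mean/k = 564/16.2 = 34.8.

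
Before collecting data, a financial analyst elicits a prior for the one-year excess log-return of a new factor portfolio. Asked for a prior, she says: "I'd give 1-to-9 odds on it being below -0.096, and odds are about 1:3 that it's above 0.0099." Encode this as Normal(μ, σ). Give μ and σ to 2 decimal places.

The p-quantile of Normal(μ,σ) is μ + z_p·σ, with z_{0.1} = -1.282 and z_{0.75} = 0.6745.
Eliminate σ: μ = (z₂·x₁ − z₁·x₂)/(z₂ − z₁) = (0.6745·-0.096 − (-1.282)·0.0099)/1.956 = -0.03.
Then σ = (x₂ − x₁)/(z₂ − z₁) = (0.0099 − -0.096)/1.956 = 0.05.

μ = -0.03, σ = 0.05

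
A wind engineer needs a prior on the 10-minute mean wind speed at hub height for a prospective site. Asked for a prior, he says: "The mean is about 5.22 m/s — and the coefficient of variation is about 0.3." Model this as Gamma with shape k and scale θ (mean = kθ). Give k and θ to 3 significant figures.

For Gamma(k, scale θ): mean = kθ, variance = kθ², so CV = 1/√k.
CV = 0.3, hence k = 1/CV² = 11.1.
Then θ = mean/k = 5.22/11.1 = 0.47.

k ≈ 11.1, θ ≈ 0.47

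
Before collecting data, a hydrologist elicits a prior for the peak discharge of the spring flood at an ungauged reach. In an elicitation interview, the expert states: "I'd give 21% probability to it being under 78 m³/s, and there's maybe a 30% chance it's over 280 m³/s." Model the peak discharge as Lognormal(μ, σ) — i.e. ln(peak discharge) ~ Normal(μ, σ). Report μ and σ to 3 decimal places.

μ ≈ 5.131, σ ≈ 0.960

If T ~ Lognormal(μ,σ) then ln T ~ Normal(μ,σ), so the p-quantile of ln T is μ + z_p·σ.
ln(78) = 4.357 and ln(280) = 5.635; z_{0.21} = -0.8064, z_{0.7} = 0.5244.
σ = (5.635 − 4.357)/(0.5244 − (-0.8064)) = 0.960.
μ = 4.357 − (-0.8064)·0.960 = 5.131.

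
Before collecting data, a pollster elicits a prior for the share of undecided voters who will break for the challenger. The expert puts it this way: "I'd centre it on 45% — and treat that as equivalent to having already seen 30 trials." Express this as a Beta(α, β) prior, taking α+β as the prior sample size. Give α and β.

Under the effective-sample-size interpretation, Beta(α, β) has prior mean α/(α+β) and prior sample size α+β.
So α+β = 30 and α/(α+β) = 0.45, giving α = 0.45·30 = 13.5 and β = 30 − 13.5 = 16.5.

α = 13.5, β = 16.5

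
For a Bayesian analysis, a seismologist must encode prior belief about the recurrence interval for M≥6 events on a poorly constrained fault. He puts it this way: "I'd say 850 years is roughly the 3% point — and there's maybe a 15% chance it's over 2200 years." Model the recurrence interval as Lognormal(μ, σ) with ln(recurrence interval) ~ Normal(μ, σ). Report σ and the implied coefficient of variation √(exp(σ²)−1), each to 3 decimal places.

σ ≈ 0.326, CV ≈ 0.335

If T ~ Lognormal(μ,σ) then ln T ~ Normal(μ,σ), so the p-quantile of ln T is μ + z_p·σ.
ln(850) = 6.745 and ln(2200) = 7.696; z_{0.03} = -1.881, z_{0.85} = 1.036.
σ = (7.696 − 6.745)/(1.036 − (-1.881)) = 0.326.
μ = 6.745 − (-1.881)·0.326 = 7.358.
CV = √(exp(σ²)−1) = √(exp(0.1063)−1) = 0.335.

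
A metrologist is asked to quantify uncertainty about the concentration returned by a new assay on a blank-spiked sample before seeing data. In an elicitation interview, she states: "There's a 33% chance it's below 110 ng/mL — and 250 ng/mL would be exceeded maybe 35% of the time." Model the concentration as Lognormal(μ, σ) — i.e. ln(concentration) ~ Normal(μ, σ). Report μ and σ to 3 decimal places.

If T ~ Lognormal(μ,σ) then ln T ~ Normal(μ,σ), so the p-quantile of ln T is μ + z_p·σ.
ln(110) = 4.7 and ln(250) = 5.521; z_{0.33} = -0.4399, z_{0.65} = 0.3853.
σ = (5.521 − 4.7)/(0.3853 − (-0.4399)) = 0.995.
μ = 4.7 − (-0.4399)·0.995 = 5.138.

μ ≈ 5.138, σ ≈ 0.995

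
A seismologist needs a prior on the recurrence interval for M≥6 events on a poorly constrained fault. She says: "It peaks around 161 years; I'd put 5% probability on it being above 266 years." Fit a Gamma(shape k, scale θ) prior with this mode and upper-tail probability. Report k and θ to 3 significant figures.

Gamma(k,θ) with k>1 has mode (k−1)θ, so θ = 161/(k−1).
Need P(X < 266) = 0.95 with θ tied to k this way. Start at k = 2, θ = 161: P(X<266) ≈ 0.492.
Too low — raise k to concentrate. Iterating converges to k ≈ 12.1.
Then θ = 161/(12.1−1) ≈ 14.5.

k ≈ 12.1, θ ≈ 14.5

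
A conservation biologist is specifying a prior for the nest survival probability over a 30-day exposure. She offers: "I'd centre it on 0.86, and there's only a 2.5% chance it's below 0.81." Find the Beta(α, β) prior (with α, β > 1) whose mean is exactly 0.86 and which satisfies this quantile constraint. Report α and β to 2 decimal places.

α ≈ 180.13, β ≈ 29.32

With mean 0.86 fixed, write α = 0.86s, β = 0.14s where s = α+β.
Need P(θ < 0.81) = 0.025 under Beta(0.86s, 0.14s). Normal approximation: (q−m)/√(m(1−m)/s) ≈ z_{0.025} = -1.96, so s ≈ 0.86·0.14·(-1.96)²/(0.81−0.86)² = 185.0.
At s = 185.0: P(θ<0.81) ≈ 0.032. Adjusting to match 0.025 gives s ≈ 209.46.
So α = 0.86·209.46 ≈ 180.13, β = 0.14·209.46 ≈ 29.32.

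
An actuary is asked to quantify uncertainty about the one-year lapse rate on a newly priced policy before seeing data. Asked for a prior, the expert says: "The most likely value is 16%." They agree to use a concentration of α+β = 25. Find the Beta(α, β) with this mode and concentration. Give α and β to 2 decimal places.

α = 4.68, β = 20.32

For α,β > 1 the Beta mode is (α−1)/(α+β−2). With α+β = 25, the mode is (α−1)/23.
Set (α−1)/23 = 0.16 → α = 1 + 0.16·23 = 4.68.
β = 25 − α = 20.32.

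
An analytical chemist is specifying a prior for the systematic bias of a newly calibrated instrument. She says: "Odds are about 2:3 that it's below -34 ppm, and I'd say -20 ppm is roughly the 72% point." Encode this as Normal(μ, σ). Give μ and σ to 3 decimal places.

For Normal(μ,σ), the p-quantile is μ + z_p·σ. Here z_{0.4} = -0.2533, z_{0.72} = 0.5828.
So -34 = μ − 0.2533σ and -20 = μ + 0.5828σ.
Subtracting: σ = (-20 − -34)/(0.5828 − (-0.2533)) = 16.743.
Then μ = -34 − (-0.2533)·16.743 = -29.758.

μ = -29.758, σ = 16.743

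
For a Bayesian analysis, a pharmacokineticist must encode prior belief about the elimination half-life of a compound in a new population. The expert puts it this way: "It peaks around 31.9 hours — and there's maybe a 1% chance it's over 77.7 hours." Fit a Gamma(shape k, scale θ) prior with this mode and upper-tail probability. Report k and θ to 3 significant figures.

Gamma(k,θ) with k>1 has mode (k−1)θ, so θ = 31.9/(k−1).
Need P(X < 77.7) = 0.99 with θ tied to k this way. Start at k = 2, θ = 31.9: P(X<77.7) ≈ 0.699.
Too low — raise k to concentrate. Iterating converges to k ≈ 6.96.
Then θ = 31.9/(6.96−1) ≈ 5.36.

k ≈ 6.96, θ ≈ 5.36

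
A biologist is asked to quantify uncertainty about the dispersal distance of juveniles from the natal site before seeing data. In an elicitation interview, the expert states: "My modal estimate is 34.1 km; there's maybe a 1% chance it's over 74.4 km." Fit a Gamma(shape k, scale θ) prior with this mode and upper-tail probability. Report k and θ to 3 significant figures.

k ≈ 8.93, θ ≈ 4.3

Gamma(k,θ) with k>1 has mode (k−1)θ, so θ = 34.1/(k−1).
Need P(X < 74.4) = 0.99 with θ tied to k this way. Start at k = 2, θ = 34.1: P(X<74.4) ≈ 0.641.
Too low — raise k to concentrate. Iterating converges to k ≈ 8.93.
Then θ = 34.1/(8.93−1) ≈ 4.3.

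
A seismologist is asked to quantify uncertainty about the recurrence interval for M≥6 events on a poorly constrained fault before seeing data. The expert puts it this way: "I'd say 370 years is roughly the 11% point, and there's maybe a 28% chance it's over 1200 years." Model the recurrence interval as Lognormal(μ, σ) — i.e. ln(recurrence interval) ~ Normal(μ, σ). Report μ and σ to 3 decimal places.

If T ~ Lognormal(μ,σ) then ln T ~ Normal(μ,σ), so the p-quantile of ln T is μ + z_p·σ.
ln(370) = 5.914 and ln(1200) = 7.09; z_{0.11} = -1.227, z_{0.72} = 0.5828.
σ = (7.09 − 5.914)/(0.5828 − (-1.227)) = 0.650.
μ = 5.914 − (-1.227)·0.650 = 6.711.

μ ≈ 6.711, σ ≈ 0.650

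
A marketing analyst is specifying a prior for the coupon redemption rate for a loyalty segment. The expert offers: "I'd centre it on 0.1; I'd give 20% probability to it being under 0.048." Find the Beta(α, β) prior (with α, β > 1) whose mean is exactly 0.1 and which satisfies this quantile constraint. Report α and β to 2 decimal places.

α ≈ 2.38, β ≈ 21.45

With mean 0.1 fixed, write α = 0.1s, β = 0.9s where s = α+β.
Need P(θ < 0.048) = 0.2 under Beta(0.1s, 0.9s). Normal approximation: (q−m)/√(m(1−m)/s) ≈ z_{0.2} = -0.842, so s ≈ 0.1·0.9·(-0.842)²/(0.048−0.1)² = 23.6.
At s = 23.6: P(θ<0.048) ≈ 0.202. Adjusting to match 0.2 gives s ≈ 23.83.
So α = 0.1·23.83 ≈ 2.38, β = 0.9·23.83 ≈ 21.45.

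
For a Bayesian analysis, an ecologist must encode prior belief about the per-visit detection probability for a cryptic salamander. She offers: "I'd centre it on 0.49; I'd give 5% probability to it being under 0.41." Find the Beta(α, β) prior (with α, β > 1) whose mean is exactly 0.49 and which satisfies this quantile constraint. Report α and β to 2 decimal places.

With mean 0.49 fixed, write α = 0.49s, β = 0.51s where s = α+β.
Need P(θ < 0.41) = 0.05 under Beta(0.49s, 0.51s). Normal approximation: (q−m)/√(m(1−m)/s) ≈ z_{0.05} = -1.64, so s ≈ 0.49·0.51·(-1.64)²/(0.41−0.49)² = 105.6.
At s = 105.6: P(θ<0.41) ≈ 0.049. Adjusting to match 0.05 gives s ≈ 104.49.
So α = 0.49·104.49 ≈ 51.20, β = 0.51·104.49 ≈ 53.29.

α ≈ 51.20, β ≈ 53.29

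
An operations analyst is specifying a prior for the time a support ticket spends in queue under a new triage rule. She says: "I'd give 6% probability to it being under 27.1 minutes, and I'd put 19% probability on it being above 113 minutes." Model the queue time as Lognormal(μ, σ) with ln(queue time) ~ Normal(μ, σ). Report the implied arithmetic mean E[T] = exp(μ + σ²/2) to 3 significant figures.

If T ~ Lognormal(μ,σ) then ln T ~ Normal(μ,σ), so the p-quantile of ln T is μ + z_p·σ.
ln(27.1) = 3.3 and ln(113) = 4.727; z_{0.06} = -1.555, z_{0.81} = 0.8779.
σ = (4.727 − 3.3)/(0.8779 − (-1.555)) = 0.587.
μ = 3.3 − (-1.555)·0.587 = 4.212.
E[T] = exp(μ + σ²/2) = exp(4.212 + 0.1723) = 80.2 minutes.

E[T] ≈ 80.2 minutes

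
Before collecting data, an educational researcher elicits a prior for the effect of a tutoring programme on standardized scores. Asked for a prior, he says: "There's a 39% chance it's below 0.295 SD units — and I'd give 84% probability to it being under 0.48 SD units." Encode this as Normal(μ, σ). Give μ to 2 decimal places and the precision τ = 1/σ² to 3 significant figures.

For Normal(μ,σ), the p-quantile is μ + z_p·σ. Here z_{0.39} = -0.2793, z_{0.84} = 0.9945.
So 0.295 = μ − 0.2793σ and 0.48 = μ + 0.9945σ.
Subtracting: σ = (0.48 − 0.295)/(0.9945 − (-0.2793)) = 0.15.
Then μ = 0.295 − (-0.2793)·0.15 = 0.34.
Precision τ = 1/σ² = 1/0.1452² = 47.4.

μ = 0.34, τ = 47.4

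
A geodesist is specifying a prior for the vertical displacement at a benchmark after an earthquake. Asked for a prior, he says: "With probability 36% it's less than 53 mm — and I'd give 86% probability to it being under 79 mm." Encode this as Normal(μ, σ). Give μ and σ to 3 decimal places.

For Normal(μ,σ), the p-quantile is μ + z_p·σ. Here z_{0.36} = -0.3585, z_{0.86} = 1.08.
So 53 = μ − 0.3585σ and 79 = μ + 1.08σ.
Subtracting: σ = (79 − 53)/(1.08 − (-0.3585)) = 18.071.
Then μ = 53 − (-0.3585)·18.071 = 59.478.

μ = 59.478, σ = 18.071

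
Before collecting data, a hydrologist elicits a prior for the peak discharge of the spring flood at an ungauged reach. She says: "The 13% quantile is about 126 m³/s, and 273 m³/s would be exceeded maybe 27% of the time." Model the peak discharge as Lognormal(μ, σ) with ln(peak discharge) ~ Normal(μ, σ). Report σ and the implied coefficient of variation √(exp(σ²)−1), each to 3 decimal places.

If T ~ Lognormal(μ,σ) then ln T ~ Normal(μ,σ), so the p-quantile of ln T is μ + z_p·σ.
ln(126) = 4.836 and ln(273) = 5.609; z_{0.13} = -1.126, z_{0.73} = 0.6128.
σ = (5.609 − 4.836)/(0.6128 − (-1.126)) = 0.445.
μ = 4.836 − (-1.126)·0.445 = 5.337.
CV = √(exp(σ²)−1) = √(exp(0.1976)−1) = 0.467.

σ ≈ 0.445, CV ≈ 0.467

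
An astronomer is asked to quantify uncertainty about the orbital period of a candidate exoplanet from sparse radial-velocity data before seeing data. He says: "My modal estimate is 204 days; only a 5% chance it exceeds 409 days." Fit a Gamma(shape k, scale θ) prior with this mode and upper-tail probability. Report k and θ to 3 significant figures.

k ≈ 6.73, θ ≈ 35.6

Gamma(k,θ) with k>1 has mode (k−1)θ, so θ = 204/(k−1).
Need P(X < 409) = 0.95 with θ tied to k this way. Start at k = 2, θ = 204: P(X<409) ≈ 0.595.
Too low — raise k to concentrate. Iterating converges to k ≈ 6.73.
Then θ = 204/(6.73−1) ≈ 35.6.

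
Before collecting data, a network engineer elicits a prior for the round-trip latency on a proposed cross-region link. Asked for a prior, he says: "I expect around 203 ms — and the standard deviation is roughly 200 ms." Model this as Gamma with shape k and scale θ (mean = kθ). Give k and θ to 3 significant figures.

k ≈ 1.03, θ ≈ 197

For Gamma(k, scale θ): mean = kθ, variance = kθ², so CV = 1/√k.
CV = SD/mean = 200/203 = 0.9852, hence k = 1/CV² = 1.03.
Then θ = mean/k = 203/1.03 = 197.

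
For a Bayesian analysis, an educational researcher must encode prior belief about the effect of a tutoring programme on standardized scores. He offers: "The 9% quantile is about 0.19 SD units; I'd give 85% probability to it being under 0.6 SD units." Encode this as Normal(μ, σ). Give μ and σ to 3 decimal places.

μ = 0.421, σ = 0.172

For Normal(μ,σ), the p-quantile is μ + z_p·σ. Here z_{0.09} = -1.341, z_{0.85} = 1.036.
So 0.19 = μ − 1.341σ and 0.6 = μ + 1.036σ.
Subtracting: σ = (0.6 − 0.19)/(1.036 − (-1.341)) = 0.172.
Then μ = 0.19 − (-1.341)·0.172 = 0.421.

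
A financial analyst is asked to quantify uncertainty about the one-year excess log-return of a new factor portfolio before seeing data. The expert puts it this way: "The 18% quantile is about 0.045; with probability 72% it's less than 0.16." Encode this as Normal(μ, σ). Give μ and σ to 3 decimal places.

The p-quantile of Normal(μ,σ) is μ + z_p·σ, with z_{0.18} = -0.9154 and z_{0.72} = 0.5828.
Eliminate σ: μ = (z₂·x₁ − z₁·x₂)/(z₂ − z₁) = (0.5828·0.045 − (-0.9154)·0.16)/1.498 = 0.115.
Then σ = (x₂ − x₁)/(z₂ − z₁) = (0.16 − 0.045)/1.498 = 0.077.

μ = 0.115, σ = 0.077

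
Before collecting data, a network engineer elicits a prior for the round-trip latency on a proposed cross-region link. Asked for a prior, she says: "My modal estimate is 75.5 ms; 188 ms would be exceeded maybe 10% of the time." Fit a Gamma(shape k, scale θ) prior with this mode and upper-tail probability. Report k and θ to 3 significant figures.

k ≈ 3.31, θ ≈ 32.7

Gamma(k,θ) with k>1 has mode (k−1)θ, so θ = 75.5/(k−1).
Need P(X < 188) = 0.9 with θ tied to k this way. Start at k = 2, θ = 75.5: P(X<188) ≈ 0.711.
Too low — raise k to concentrate. Iterating converges to k ≈ 3.31.
Then θ = 75.5/(3.31−1) ≈ 32.7.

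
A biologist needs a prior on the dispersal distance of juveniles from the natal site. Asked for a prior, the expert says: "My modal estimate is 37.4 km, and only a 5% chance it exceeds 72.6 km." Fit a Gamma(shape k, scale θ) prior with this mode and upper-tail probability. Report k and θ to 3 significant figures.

k ≈ 7.31, θ ≈ 5.93

Gamma(k,θ) with k>1 has mode (k−1)θ, so θ = 37.4/(k−1).
Need P(X < 72.6) = 0.95 with θ tied to k this way. Start at k = 2, θ = 37.4: P(X<72.6) ≈ 0.578.
Too low — raise k to concentrate. Iterating converges to k ≈ 7.31.
Then θ = 37.4/(7.31−1) ≈ 5.93.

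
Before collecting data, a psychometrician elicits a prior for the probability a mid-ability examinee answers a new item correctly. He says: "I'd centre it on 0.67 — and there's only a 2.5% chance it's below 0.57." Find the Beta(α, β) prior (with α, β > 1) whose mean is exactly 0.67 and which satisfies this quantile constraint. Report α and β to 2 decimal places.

α ≈ 60.19, β ≈ 29.65

With mean 0.67 fixed, write α = 0.67s, β = 0.33s where s = α+β.
Need P(θ < 0.57) = 0.025 under Beta(0.67s, 0.33s). Normal approximation: (q−m)/√(m(1−m)/s) ≈ z_{0.025} = -1.96, so s ≈ 0.67·0.33·(-1.96)²/(0.57−0.67)² = 84.9.
At s = 84.9: P(θ<0.57) ≈ 0.028. Adjusting to match 0.025 gives s ≈ 89.84.
So α = 0.67·89.84 ≈ 60.19, β = 0.33·89.84 ≈ 29.65.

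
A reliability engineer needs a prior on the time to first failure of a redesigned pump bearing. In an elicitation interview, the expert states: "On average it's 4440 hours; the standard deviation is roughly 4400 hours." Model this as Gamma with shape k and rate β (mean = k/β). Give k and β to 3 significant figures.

For Gamma(k, rate β): mean = k/β, variance = k/β², so CV = 1/√k.
CV = SD/mean = 4400/4440 = 0.991, hence k = 1/CV² = 1.02.
Then β = k/mean = 1.02/4440 = 0.000229.

k ≈ 1.02, β ≈ 0.000229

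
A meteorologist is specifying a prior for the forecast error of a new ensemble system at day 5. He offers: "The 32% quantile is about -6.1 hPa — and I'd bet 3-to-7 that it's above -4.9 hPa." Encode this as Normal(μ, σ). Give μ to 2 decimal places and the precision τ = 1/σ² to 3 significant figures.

For Normal(μ,σ), the p-quantile is μ + z_p·σ. Here z_{0.32} = -0.4677, z_{0.7} = 0.5244.
So -6.1 = μ − 0.4677σ and -4.9 = μ + 0.5244σ.
Subtracting: σ = (-4.9 − -6.1)/(0.5244 − (-0.4677)) = 1.21.
Then μ = -6.1 − (-0.4677)·1.21 = -5.53.
Precision τ = 1/σ² = 1/1.21² = 0.684.

μ = -5.53, τ = 0.684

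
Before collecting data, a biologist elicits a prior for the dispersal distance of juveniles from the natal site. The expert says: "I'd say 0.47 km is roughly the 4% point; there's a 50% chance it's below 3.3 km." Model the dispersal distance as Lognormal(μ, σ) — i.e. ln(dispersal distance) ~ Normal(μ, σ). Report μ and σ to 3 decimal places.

μ ≈ 1.194, σ ≈ 1.113

If T ~ Lognormal(μ,σ) then ln T ~ Normal(μ,σ), so the p-quantile of ln T is μ + z_p·σ.
ln(0.47) = -0.755 and ln(3.3) = 1.194; z_{0.04} = -1.751, z_{0.5} = 0.
σ = (1.194 − -0.755)/(0 − (-1.751)) = 1.113.
μ = -0.755 − (-1.751)·1.113 = 1.194.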